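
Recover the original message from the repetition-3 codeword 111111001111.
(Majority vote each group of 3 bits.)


Groups: 111, 111, 001, 111
Majority votes: 1101

1101


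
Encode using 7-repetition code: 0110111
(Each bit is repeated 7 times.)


Each bit -> 7 copies

0000000111111111111110000000111111111111111111111


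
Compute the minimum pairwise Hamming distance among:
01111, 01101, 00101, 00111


Comparing all pairs, minimum distance: 1
Can detect 0 errors, correct 0 errors

1


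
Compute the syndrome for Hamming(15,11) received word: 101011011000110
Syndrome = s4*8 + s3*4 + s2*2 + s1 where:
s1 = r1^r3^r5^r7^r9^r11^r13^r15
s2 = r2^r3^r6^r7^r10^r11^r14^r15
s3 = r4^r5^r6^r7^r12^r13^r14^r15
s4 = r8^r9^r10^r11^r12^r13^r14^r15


s1=1, s2=1, s3=0, s4=0

Syndrome = 3 (error at position 3)


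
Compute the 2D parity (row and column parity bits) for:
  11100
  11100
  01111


Row parities: 110
Column parities: 01111

Row P: 110, Col P: 01111, Corner: 0


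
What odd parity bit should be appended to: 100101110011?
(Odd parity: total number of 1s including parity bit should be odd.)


Number of 1s in data: 7
Parity bit: 0

0


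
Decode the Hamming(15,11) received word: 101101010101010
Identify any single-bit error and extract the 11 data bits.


Syndrome = 0: no error detected

Data: 10100101010 (no errors)


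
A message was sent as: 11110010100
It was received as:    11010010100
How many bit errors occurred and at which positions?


XOR: 00100000000

1 error(s) at position(s): 2


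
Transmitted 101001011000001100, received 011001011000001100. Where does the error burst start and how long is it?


XOR: 110000000000000000

Burst at position 0, length 2


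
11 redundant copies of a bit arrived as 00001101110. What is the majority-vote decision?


Ones: 5 out of 11
Threshold: 6

0 (5/11 voted 1)


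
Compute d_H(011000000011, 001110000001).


XOR: 010110000010
Count of 1s: 4

4


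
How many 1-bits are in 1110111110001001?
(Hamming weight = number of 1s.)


Counting 1s in 1110111110001001

10


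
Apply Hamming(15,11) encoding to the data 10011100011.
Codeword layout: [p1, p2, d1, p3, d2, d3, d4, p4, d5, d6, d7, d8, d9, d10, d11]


Parity bits: p1=0, p2=1, p3=1, p4=0

011100101100011


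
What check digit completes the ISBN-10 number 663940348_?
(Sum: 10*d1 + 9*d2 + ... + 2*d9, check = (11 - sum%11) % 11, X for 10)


Weighted sum: 265
265 mod 11 = 1

Check digit: X


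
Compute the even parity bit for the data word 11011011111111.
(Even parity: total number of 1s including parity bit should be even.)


Number of 1s in data: 12
Parity bit: 0

0


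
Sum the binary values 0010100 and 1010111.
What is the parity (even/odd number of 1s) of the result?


0010100 = 20
1010111 = 87
Sum = 107 = 1101011
1s count = 5

odd parity (5 ones in 1101011)


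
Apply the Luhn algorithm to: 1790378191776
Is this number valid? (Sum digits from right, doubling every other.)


Luhn sum = 62
62 mod 10 = 2

Invalid (Luhn sum mod 10 = 2)


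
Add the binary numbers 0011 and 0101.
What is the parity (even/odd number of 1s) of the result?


0011 = 3
0101 = 5
Sum = 8 = 1000
1s count = 1

odd parity (1 ones in 1000)


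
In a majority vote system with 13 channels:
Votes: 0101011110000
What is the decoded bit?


Ones: 6 out of 13
Threshold: 7

0 (6/13 voted 1)


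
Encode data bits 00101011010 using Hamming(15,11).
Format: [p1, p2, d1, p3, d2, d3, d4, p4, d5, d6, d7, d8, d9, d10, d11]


Parity bits: p1=0, p2=1, p3=1, p4=0

010101001011010


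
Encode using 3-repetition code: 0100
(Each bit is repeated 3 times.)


Each bit -> 3 copies

000111000000


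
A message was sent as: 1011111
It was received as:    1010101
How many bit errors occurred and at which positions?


XOR: 0001010

2 error(s) at position(s): 3, 5


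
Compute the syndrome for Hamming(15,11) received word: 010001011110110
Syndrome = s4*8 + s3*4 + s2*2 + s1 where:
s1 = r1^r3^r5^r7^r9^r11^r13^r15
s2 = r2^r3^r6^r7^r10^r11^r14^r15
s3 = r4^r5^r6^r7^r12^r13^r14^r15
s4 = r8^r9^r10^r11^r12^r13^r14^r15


s1=1, s2=1, s3=1, s4=0

Syndrome = 7 (error at position 7)


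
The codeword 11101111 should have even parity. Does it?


Number of 1s: 7

No, parity error (7 ones)


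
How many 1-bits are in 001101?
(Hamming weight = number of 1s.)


Counting 1s in 001101

3


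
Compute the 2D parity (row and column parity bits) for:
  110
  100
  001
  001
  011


Row parities: 01110
Column parities: 001

Row P: 01110, Col P: 001, Corner: 1


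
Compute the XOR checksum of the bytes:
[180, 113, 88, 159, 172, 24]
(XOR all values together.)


XOR chain: 180 ^ 113 ^ 88 ^ 159 ^ 172 ^ 24 = 182

182


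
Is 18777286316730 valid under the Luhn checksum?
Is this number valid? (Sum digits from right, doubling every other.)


Luhn sum = 65
65 mod 10 = 5

Invalid (Luhn sum mod 10 = 5)


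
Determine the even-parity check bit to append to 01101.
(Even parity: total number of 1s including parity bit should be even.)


Number of 1s in data: 3
Parity bit: 1

1


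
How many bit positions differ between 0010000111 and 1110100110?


XOR: 1100100001
Count of 1s: 4

4


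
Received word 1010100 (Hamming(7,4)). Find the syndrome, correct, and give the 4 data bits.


Syndrome = 7: error at position 7

Data: 1101 (corrected bit 7)


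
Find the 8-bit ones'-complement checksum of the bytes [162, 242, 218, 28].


Sum = 650 mod 256 = 138
Complement = 117

117


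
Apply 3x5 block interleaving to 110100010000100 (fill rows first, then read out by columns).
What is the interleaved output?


Matrix:
  11010
  00100
  00100
Read columns: 100100011100000

100100011100000


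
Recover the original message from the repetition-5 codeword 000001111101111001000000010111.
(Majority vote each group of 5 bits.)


Groups: 00000, 11111, 01111, 00100, 00000, 10111
Majority votes: 011001

011001


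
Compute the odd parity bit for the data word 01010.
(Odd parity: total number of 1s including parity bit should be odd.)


Number of 1s in data: 2
Parity bit: 1

1


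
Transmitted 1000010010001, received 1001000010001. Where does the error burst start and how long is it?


XOR: 0001010000000

Burst at position 3, length 3


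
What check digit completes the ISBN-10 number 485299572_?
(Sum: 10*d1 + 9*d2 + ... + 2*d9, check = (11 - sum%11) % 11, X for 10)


Weighted sum: 310
310 mod 11 = 2

Check digit: 9


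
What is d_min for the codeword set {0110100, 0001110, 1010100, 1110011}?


Comparing all pairs, minimum distance: 2
Can detect 1 errors, correct 0 errors

2


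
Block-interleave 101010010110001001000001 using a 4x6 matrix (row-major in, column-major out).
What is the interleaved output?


Matrix:
  101010
  010110
  001001
  000001
Read columns: 100001001010010011000011

100001001010010011000011


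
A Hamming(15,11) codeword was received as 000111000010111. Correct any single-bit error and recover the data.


Syndrome = 0: no error detected

Data: 01100010111 (no errors)


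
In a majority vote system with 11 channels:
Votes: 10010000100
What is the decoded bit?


Ones: 3 out of 11
Threshold: 6

0 (3/11 voted 1)


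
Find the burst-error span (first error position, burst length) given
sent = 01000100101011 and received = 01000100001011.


XOR: 00000000100000

Burst at position 8, length 1


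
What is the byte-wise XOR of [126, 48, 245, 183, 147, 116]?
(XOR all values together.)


XOR chain: 126 ^ 48 ^ 245 ^ 183 ^ 147 ^ 116 = 235

235


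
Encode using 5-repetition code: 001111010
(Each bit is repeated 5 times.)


Each bit -> 5 copies

000000000011111111111111111111000001111100000


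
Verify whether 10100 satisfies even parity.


Number of 1s: 2

Yes, parity is correct (2 ones)


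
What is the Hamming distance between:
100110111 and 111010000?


XOR: 011100111
Count of 1s: 6

6


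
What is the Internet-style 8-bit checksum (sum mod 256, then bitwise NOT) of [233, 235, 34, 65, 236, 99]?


Sum = 902 mod 256 = 134
Complement = 121

121


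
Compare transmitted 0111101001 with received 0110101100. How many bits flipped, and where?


XOR: 0001000101

3 error(s) at position(s): 3, 7, 9


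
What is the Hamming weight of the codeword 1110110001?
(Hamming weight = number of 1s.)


Counting 1s in 1110110001

6


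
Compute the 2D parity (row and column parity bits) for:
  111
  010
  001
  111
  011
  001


Row parities: 111101
Column parities: 001

Row P: 111101, Col P: 001, Corner: 1


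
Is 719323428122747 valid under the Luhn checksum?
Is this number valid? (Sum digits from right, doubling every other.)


Luhn sum = 78
78 mod 10 = 8

Invalid (Luhn sum mod 10 = 8)


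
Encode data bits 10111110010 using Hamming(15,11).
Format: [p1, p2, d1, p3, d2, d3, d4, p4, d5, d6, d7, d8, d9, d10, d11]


Parity bits: p1=0, p2=0, p3=1, p4=0

001101101110010


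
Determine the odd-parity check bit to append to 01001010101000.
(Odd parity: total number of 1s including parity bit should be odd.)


Number of 1s in data: 5
Parity bit: 0

0


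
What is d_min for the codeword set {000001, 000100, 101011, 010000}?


Comparing all pairs, minimum distance: 2
Can detect 1 errors, correct 0 errors

2


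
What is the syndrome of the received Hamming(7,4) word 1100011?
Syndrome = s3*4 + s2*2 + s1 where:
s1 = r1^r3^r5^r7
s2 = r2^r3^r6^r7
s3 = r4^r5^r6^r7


s1=0, s2=1, s3=0

Syndrome = 2 (error at position 2)


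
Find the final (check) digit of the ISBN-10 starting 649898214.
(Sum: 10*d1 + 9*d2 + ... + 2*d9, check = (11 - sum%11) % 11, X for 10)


Weighted sum: 337
337 mod 11 = 7

Check digit: 4


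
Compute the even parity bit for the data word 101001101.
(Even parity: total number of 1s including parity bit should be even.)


Number of 1s in data: 5
Parity bit: 1

1


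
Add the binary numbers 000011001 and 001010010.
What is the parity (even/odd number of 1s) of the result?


000011001 = 25
001010010 = 82
Sum = 107 = 1101011
1s count = 5

odd parity (5 ones in 1101011)


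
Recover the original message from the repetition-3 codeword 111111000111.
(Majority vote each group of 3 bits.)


Groups: 111, 111, 000, 111
Majority votes: 1101

1101


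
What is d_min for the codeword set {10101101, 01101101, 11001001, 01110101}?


Comparing all pairs, minimum distance: 2
Can detect 1 errors, correct 0 errors

2


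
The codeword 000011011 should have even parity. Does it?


Number of 1s: 4

Yes, parity is correct (4 ones)


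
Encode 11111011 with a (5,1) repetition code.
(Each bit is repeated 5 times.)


Each bit -> 5 copies

1111111111111111111111111000001111111111


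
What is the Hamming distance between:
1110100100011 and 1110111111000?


XOR: 0000011011011
Count of 1s: 6

6


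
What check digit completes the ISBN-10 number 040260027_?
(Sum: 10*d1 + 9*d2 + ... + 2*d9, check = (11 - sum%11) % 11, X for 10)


Weighted sum: 106
106 mod 11 = 7

Check digit: 4


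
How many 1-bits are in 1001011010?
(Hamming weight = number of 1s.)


Counting 1s in 1001011010

5


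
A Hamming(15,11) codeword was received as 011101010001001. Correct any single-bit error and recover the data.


Syndrome = 8: error at position 8

Data: 10100001001 (corrected bit 8)


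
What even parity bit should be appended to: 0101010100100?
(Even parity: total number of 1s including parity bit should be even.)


Number of 1s in data: 5
Parity bit: 1

1


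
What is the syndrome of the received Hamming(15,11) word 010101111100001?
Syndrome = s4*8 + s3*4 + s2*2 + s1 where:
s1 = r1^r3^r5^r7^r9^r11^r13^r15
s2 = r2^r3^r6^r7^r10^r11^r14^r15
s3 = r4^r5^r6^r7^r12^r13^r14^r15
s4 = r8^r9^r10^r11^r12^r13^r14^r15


s1=1, s2=1, s3=0, s4=0

Syndrome = 3 (error at position 3)


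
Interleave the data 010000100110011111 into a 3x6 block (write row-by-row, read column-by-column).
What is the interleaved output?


Matrix:
  010000
  100110
  011111
Read columns: 010101001011011001

010101001011011001


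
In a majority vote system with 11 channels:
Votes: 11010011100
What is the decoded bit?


Ones: 6 out of 11
Threshold: 6

1 (6/11 voted 1)


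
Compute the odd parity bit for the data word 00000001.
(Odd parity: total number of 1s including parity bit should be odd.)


Number of 1s in data: 1
Parity bit: 0

0


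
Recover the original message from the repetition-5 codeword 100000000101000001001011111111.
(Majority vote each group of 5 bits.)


Groups: 10000, 00001, 01000, 00100, 10111, 11111
Majority votes: 000011

000011


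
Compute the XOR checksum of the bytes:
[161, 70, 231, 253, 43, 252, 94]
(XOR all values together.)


XOR chain: 161 ^ 70 ^ 231 ^ 253 ^ 43 ^ 252 ^ 94 = 116

116


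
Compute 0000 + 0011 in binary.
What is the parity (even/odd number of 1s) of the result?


0000 = 0
0011 = 3
Sum = 3 = 11
1s count = 2

even parity (2 ones in 11)


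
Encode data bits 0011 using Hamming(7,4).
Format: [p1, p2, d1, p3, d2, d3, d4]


Parity bits: p1=1, p2=0, p3=0

1000011


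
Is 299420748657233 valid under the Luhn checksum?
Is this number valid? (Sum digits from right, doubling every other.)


Luhn sum = 77
77 mod 10 = 7

Invalid (Luhn sum mod 10 = 7)


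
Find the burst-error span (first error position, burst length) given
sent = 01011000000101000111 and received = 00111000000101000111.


XOR: 01100000000000000000

Burst at position 1, length 2


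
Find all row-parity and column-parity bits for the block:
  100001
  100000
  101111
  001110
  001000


Row parities: 01111
Column parities: 101000

Row P: 01111, Col P: 101000, Corner: 0


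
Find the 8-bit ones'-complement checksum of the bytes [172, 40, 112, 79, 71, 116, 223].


Sum = 813 mod 256 = 45
Complement = 210

210


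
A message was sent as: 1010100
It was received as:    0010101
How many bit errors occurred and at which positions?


XOR: 1000001

2 error(s) at position(s): 0, 6


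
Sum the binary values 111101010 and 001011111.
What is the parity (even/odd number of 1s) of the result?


111101010 = 490
001011111 = 95
Sum = 585 = 1001001001
1s count = 4

even parity (4 ones in 1001001001)


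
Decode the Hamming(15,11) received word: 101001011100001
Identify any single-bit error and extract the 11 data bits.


Syndrome = 0: no error detected

Data: 10101100001 (no errors)


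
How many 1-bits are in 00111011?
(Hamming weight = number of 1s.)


Counting 1s in 00111011

5


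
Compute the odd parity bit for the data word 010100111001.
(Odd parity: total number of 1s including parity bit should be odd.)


Number of 1s in data: 6
Parity bit: 1

1


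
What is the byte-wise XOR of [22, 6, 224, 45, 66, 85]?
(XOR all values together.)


XOR chain: 22 ^ 6 ^ 224 ^ 45 ^ 66 ^ 85 = 202

202


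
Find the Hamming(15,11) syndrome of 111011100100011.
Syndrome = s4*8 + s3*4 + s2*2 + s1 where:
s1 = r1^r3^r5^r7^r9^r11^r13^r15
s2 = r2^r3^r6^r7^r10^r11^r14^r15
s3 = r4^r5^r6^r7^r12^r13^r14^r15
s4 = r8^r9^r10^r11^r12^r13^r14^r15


s1=1, s2=1, s3=1, s4=1

Syndrome = 15 (error at position 15)


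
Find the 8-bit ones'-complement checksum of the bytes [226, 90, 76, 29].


Sum = 421 mod 256 = 165
Complement = 90

90


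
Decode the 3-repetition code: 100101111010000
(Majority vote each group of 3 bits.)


Groups: 100, 101, 111, 010, 000
Majority votes: 01100

01100


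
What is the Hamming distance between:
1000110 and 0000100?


XOR: 1000010
Count of 1s: 2

2


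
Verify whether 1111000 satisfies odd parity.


Number of 1s: 4

No, parity error (4 ones)


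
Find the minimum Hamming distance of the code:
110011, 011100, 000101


Comparing all pairs, minimum distance: 3
Can detect 2 errors, correct 1 errors

3


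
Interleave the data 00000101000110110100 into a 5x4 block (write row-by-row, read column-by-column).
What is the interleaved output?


Matrix:
  0000
  0101
  0001
  1011
  0100
Read columns: 00010010010001001110

00010010010001001110


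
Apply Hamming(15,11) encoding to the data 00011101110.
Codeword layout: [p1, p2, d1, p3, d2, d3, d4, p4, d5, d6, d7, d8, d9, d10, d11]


Parity bits: p1=1, p2=1, p3=0, p4=1

110000111101110


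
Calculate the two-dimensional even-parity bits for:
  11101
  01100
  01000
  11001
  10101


Row parities: 00111
Column parities: 10101

Row P: 00111, Col P: 10101, Corner: 1


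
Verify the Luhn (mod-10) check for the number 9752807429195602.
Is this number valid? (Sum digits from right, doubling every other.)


Luhn sum = 68
68 mod 10 = 8

Invalid (Luhn sum mod 10 = 8)


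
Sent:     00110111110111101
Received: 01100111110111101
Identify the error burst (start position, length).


XOR: 01010000000000000

Burst at position 1, length 3


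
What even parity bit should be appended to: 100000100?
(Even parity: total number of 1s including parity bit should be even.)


Number of 1s in data: 2
Parity bit: 0

0


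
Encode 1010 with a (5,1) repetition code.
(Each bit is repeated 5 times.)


Each bit -> 5 copies

11111000001111100000


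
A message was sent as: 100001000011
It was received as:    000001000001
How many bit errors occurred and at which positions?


XOR: 100000000010

2 error(s) at position(s): 0, 10


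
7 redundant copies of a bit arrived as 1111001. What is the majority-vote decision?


Ones: 5 out of 7
Threshold: 4

1 (5/7 voted 1)


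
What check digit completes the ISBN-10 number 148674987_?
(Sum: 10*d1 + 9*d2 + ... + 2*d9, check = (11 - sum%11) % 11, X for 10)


Weighted sum: 288
288 mod 11 = 2

Check digit: 9


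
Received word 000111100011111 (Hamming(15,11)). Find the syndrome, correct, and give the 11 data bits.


Syndrome = 11: error at position 11

Data: 01110001111 (corrected bit 11)


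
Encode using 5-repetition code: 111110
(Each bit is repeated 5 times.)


Each bit -> 5 copies

111111111111111111111111100000


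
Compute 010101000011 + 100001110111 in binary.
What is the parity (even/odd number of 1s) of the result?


010101000011 = 1347
100001110111 = 2167
Sum = 3514 = 110110111010
1s count = 8

even parity (8 ones in 110110111010)


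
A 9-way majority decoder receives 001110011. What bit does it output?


Ones: 5 out of 9
Threshold: 5

1 (5/9 voted 1)


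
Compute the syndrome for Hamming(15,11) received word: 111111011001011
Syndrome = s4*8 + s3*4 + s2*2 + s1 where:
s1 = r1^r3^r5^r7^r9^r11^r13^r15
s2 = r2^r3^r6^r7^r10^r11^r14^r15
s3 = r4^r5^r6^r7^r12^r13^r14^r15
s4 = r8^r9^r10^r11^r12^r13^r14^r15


s1=1, s2=1, s3=0, s4=1

Syndrome = 11 (error at position 11)


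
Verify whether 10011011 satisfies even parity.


Number of 1s: 5

No, parity error (5 ones)


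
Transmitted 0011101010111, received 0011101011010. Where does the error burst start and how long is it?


XOR: 0000000001101

Burst at position 9, length 4


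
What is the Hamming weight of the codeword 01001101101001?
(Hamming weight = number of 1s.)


Counting 1s in 01001101101001

7


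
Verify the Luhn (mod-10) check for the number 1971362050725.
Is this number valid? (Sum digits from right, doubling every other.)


Luhn sum = 48
48 mod 10 = 8

Invalid (Luhn sum mod 10 = 8)


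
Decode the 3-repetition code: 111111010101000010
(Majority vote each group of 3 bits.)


Groups: 111, 111, 010, 101, 000, 010
Majority votes: 110100

110100


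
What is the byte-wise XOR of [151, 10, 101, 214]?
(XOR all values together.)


XOR chain: 151 ^ 10 ^ 101 ^ 214 = 46

46


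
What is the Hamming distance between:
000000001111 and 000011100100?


XOR: 000011101011
Count of 1s: 6

6


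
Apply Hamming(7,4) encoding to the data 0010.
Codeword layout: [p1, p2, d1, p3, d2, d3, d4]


Parity bits: p1=0, p2=1, p3=1

0101010


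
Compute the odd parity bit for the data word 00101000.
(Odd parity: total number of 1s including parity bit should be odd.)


Number of 1s in data: 2
Parity bit: 1

1


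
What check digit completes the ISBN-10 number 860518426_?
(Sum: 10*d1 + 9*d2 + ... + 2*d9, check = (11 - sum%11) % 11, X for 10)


Weighted sum: 249
249 mod 11 = 7

Check digit: 4


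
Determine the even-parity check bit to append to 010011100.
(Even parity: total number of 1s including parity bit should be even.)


Number of 1s in data: 4
Parity bit: 0

0


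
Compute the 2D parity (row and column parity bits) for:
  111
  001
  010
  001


Row parities: 1111
Column parities: 101

Row P: 1111, Col P: 101, Corner: 0


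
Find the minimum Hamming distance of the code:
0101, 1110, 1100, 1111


Comparing all pairs, minimum distance: 1
Can detect 0 errors, correct 0 errors

1


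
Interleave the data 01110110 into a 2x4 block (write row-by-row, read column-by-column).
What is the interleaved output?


Matrix:
  0111
  0110
Read columns: 00111110

00111110


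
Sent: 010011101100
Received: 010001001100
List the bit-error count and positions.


XOR: 000010100000

2 error(s) at position(s): 4, 6


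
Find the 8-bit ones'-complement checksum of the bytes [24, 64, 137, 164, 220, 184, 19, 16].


Sum = 828 mod 256 = 60
Complement = 195

195


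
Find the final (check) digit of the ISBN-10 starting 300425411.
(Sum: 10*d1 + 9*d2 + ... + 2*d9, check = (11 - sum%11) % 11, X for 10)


Weighted sum: 116
116 mod 11 = 6

Check digit: 5


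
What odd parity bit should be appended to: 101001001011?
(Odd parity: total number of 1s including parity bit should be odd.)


Number of 1s in data: 6
Parity bit: 1

1


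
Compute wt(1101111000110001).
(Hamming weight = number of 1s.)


Counting 1s in 1101111000110001

9


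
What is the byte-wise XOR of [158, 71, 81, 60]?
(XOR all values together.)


XOR chain: 158 ^ 71 ^ 81 ^ 60 = 180

180


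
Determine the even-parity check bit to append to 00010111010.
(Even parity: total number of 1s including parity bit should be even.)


Number of 1s in data: 5
Parity bit: 1

1


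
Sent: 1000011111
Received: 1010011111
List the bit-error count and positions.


XOR: 0010000000

1 error(s) at position(s): 2


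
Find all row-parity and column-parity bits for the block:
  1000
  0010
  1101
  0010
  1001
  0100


Row parities: 111101
Column parities: 1000

Row P: 111101, Col P: 1000, Corner: 1


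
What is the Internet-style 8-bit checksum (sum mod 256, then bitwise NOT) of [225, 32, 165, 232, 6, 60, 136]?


Sum = 856 mod 256 = 88
Complement = 167

167


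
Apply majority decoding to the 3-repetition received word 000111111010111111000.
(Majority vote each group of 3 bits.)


Groups: 000, 111, 111, 010, 111, 111, 000
Majority votes: 0110110

0110110


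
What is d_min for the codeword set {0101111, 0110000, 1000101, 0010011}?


Comparing all pairs, minimum distance: 3
Can detect 2 errors, correct 1 errors

3


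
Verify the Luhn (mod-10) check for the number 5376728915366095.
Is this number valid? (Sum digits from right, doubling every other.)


Luhn sum = 74
74 mod 10 = 4

Invalid (Luhn sum mod 10 = 4)


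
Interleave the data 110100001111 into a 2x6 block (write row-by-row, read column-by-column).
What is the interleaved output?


Matrix:
  110100
  001111
Read columns: 101001110101

101001110101


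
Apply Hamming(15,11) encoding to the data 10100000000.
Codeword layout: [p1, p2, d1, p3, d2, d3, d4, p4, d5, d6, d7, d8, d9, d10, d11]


Parity bits: p1=1, p2=0, p3=1, p4=0

101101000000000


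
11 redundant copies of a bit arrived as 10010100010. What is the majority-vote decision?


Ones: 4 out of 11
Threshold: 6

0 (4/11 voted 1)


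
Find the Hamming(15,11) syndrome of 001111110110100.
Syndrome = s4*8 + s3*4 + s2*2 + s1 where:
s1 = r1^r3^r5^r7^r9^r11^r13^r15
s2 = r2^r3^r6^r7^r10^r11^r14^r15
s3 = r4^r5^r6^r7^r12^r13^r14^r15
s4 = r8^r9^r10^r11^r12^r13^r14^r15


s1=1, s2=1, s3=1, s4=0

Syndrome = 7 (error at position 7)


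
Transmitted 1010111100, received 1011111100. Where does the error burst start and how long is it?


XOR: 0001000000

Burst at position 3, length 1


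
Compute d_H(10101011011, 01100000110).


XOR: 11001011101
Count of 1s: 7

7


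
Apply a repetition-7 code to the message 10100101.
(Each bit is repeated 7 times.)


Each bit -> 7 copies

11111110000000111111100000000000000111111100000001111111


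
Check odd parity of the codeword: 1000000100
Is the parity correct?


Number of 1s: 2

No, parity error (2 ones)


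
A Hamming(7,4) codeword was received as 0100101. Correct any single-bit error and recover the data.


Syndrome = 0: no error detected

Data: 0101 (no errors)


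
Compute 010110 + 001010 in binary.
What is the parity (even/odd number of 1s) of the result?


010110 = 22
001010 = 10
Sum = 32 = 100000
1s count = 1

odd parity (1 ones in 100000)


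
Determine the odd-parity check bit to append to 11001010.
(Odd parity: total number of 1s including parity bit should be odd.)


Number of 1s in data: 4
Parity bit: 1

1


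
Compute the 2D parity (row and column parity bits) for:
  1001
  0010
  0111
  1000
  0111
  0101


Row parities: 011110
Column parities: 0110

Row P: 011110, Col P: 0110, Corner: 0


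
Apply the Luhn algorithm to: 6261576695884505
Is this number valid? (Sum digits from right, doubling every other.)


Luhn sum = 73
73 mod 10 = 3

Invalid (Luhn sum mod 10 = 3)


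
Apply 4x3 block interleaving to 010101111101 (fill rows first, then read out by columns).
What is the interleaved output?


Matrix:
  010
  101
  111
  101
Read columns: 011110100111

011110100111


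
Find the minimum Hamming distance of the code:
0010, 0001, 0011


Comparing all pairs, minimum distance: 1
Can detect 0 errors, correct 0 errors

1


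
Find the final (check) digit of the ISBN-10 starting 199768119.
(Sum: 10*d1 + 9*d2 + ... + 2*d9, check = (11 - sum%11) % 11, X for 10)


Weighted sum: 313
313 mod 11 = 5

Check digit: 6


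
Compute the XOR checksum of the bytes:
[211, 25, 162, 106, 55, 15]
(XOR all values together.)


XOR chain: 211 ^ 25 ^ 162 ^ 106 ^ 55 ^ 15 = 58

58


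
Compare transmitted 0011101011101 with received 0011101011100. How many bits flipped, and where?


XOR: 0000000000001

1 error(s) at position(s): 12


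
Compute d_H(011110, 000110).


XOR: 011000
Count of 1s: 2

2


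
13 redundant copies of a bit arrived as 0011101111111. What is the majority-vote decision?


Ones: 10 out of 13
Threshold: 7

1 (10/13 voted 1)


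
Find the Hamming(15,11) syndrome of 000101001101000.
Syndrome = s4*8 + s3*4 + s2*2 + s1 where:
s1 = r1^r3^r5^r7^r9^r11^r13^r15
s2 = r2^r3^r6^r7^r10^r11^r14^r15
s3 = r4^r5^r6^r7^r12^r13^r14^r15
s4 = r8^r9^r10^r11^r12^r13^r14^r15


s1=1, s2=0, s3=1, s4=1

Syndrome = 13 (error at position 13)


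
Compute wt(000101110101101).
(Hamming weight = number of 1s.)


Counting 1s in 000101110101101

8


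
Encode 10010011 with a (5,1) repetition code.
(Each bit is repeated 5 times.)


Each bit -> 5 copies

1111100000000001111100000000001111111111


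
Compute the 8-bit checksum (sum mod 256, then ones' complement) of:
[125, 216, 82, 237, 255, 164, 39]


Sum = 1118 mod 256 = 94
Complement = 161

161


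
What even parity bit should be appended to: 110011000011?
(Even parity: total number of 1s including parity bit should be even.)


Number of 1s in data: 6
Parity bit: 0

0


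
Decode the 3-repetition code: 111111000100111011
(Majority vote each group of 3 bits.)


Groups: 111, 111, 000, 100, 111, 011
Majority votes: 110011

110011


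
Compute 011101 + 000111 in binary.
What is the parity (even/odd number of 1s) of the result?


011101 = 29
000111 = 7
Sum = 36 = 100100
1s count = 2

even parity (2 ones in 100100)


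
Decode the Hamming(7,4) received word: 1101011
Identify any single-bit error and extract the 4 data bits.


Syndrome = 6: error at position 6

Data: 0001 (corrected bit 6)


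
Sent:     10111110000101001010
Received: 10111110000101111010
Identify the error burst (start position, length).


XOR: 00000000000000110000

Burst at position 14, length 2


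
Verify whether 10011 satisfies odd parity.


Number of 1s: 3

Yes, parity is correct (3 ones)


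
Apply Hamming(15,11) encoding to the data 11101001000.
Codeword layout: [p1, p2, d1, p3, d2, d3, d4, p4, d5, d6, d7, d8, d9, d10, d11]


Parity bits: p1=1, p2=0, p3=1, p4=0

101111001001000


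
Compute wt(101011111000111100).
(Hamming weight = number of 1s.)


Counting 1s in 101011111000111100

11


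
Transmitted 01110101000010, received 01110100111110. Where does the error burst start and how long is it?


XOR: 00000001111100

Burst at position 7, length 5


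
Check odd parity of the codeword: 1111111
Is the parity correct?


Number of 1s: 7

Yes, parity is correct (7 ones)


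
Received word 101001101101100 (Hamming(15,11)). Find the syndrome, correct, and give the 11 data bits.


Syndrome = 1: error at position 1

Data: 10111101100 (corrected bit 1)


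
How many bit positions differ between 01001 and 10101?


XOR: 11100
Count of 1s: 3

3


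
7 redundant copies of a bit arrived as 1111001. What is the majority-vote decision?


Ones: 5 out of 7
Threshold: 4

1 (5/7 voted 1)


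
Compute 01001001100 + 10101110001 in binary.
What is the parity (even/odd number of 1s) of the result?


01001001100 = 588
10101110001 = 1393
Sum = 1981 = 11110111101
1s count = 9

odd parity (9 ones in 11110111101)


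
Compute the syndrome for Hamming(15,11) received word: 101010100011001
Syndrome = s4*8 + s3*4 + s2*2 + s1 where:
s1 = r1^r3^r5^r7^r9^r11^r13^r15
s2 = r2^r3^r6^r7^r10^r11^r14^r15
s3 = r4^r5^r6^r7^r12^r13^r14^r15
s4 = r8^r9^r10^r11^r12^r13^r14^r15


s1=0, s2=0, s3=0, s4=1

Syndrome = 8 (error at position 8)


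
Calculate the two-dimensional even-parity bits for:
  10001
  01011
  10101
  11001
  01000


Row parities: 01111
Column parities: 11110

Row P: 01111, Col P: 11110, Corner: 0


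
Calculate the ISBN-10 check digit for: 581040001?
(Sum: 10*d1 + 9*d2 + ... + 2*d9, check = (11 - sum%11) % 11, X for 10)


Weighted sum: 156
156 mod 11 = 2

Check digit: 9


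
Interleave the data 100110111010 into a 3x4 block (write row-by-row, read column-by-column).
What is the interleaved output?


Matrix:
  1001
  1011
  1010
Read columns: 111000011110

111000011110


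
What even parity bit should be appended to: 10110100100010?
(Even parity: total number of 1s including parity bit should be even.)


Number of 1s in data: 6
Parity bit: 0

0


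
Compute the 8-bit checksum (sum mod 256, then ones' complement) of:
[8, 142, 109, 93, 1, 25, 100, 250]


Sum = 728 mod 256 = 216
Complement = 39

39


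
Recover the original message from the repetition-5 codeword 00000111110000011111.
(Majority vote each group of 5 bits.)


Groups: 00000, 11111, 00000, 11111
Majority votes: 0101

0101


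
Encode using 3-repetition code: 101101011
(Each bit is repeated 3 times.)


Each bit -> 3 copies

111000111111000111000111111


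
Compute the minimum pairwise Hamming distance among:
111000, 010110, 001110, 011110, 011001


Comparing all pairs, minimum distance: 1
Can detect 0 errors, correct 0 errors

1


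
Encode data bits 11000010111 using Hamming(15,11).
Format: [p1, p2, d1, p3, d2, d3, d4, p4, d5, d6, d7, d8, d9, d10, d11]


Parity bits: p1=1, p2=0, p3=0, p4=0

101010000010111


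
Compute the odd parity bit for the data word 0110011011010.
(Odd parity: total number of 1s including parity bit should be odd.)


Number of 1s in data: 7
Parity bit: 0

0


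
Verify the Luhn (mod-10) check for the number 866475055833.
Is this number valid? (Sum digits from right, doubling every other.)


Luhn sum = 53
53 mod 10 = 3

Invalid (Luhn sum mod 10 = 3)


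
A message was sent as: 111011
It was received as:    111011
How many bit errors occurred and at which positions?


XOR: 000000

0 errors (received matches sent)


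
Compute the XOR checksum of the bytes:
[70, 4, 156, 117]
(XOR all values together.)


XOR chain: 70 ^ 4 ^ 156 ^ 117 = 171

171


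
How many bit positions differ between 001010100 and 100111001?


XOR: 101101101
Count of 1s: 6

6


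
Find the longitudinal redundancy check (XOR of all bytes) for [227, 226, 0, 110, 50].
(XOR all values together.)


XOR chain: 227 ^ 226 ^ 0 ^ 110 ^ 50 = 93

93


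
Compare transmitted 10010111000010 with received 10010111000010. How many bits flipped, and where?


XOR: 00000000000000

0 errors (received matches sent)


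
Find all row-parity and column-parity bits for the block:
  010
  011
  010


Row parities: 101
Column parities: 011

Row P: 101, Col P: 011, Corner: 0


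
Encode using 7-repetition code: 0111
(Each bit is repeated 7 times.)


Each bit -> 7 copies

0000000111111111111111111111


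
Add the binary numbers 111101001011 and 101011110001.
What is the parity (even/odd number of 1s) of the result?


111101001011 = 3915
101011110001 = 2801
Sum = 6716 = 1101000111100
1s count = 7

odd parity (7 ones in 1101000111100)


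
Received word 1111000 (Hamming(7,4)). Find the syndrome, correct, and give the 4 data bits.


Syndrome = 4: error at position 4

Data: 1000 (corrected bit 4)


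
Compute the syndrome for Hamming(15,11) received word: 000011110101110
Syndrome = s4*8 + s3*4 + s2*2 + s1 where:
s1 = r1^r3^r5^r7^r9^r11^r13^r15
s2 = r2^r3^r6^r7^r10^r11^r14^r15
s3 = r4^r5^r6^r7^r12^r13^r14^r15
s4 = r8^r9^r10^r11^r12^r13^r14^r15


s1=1, s2=0, s3=0, s4=1

Syndrome = 9 (error at position 9)


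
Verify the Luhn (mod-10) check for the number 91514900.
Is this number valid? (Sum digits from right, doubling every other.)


Luhn sum = 29
29 mod 10 = 9

Invalid (Luhn sum mod 10 = 9)


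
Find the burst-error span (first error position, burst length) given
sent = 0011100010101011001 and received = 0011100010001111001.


XOR: 0000000000100100000

Burst at position 10, length 4


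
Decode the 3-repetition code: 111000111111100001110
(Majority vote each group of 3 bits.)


Groups: 111, 000, 111, 111, 100, 001, 110
Majority votes: 1011001

1011001


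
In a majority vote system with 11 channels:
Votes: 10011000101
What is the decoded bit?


Ones: 5 out of 11
Threshold: 6

0 (5/11 voted 1)


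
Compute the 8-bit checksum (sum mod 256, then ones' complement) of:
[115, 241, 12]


Sum = 368 mod 256 = 112
Complement = 143

143


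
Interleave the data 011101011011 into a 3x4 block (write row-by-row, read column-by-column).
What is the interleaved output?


Matrix:
  0111
  0101
  1011
Read columns: 001110101111

001110101111


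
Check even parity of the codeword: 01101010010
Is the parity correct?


Number of 1s: 5

No, parity error (5 ones)


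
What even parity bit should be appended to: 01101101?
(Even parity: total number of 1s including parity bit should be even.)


Number of 1s in data: 5
Parity bit: 1

1


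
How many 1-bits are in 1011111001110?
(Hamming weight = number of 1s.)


Counting 1s in 1011111001110

9


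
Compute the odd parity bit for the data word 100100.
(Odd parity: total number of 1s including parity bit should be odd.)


Number of 1s in data: 2
Parity bit: 1

1


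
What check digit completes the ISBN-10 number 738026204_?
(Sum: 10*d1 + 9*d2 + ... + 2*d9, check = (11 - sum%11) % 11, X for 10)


Weighted sum: 219
219 mod 11 = 10

Check digit: 1


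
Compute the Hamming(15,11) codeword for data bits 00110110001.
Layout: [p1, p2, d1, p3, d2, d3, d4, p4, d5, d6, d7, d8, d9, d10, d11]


Parity bits: p1=1, p2=1, p3=1, p4=1

110101110110001


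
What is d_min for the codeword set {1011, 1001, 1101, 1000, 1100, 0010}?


Comparing all pairs, minimum distance: 1
Can detect 0 errors, correct 0 errors

1


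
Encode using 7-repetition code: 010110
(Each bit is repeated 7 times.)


Each bit -> 7 copies

000000011111110000000111111111111110000000


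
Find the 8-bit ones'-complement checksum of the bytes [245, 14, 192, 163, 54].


Sum = 668 mod 256 = 156
Complement = 99

99


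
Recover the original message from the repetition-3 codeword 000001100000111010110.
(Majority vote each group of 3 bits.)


Groups: 000, 001, 100, 000, 111, 010, 110
Majority votes: 0000101

0000101


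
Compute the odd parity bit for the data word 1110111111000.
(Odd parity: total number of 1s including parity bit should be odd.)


Number of 1s in data: 9
Parity bit: 0

0


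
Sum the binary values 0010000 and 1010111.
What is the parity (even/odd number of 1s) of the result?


0010000 = 16
1010111 = 87
Sum = 103 = 1100111
1s count = 5

odd parity (5 ones in 1100111)


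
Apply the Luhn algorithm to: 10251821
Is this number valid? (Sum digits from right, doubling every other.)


Luhn sum = 26
26 mod 10 = 6

Invalid (Luhn sum mod 10 = 6)


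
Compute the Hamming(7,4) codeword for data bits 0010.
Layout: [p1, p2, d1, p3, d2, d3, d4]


Parity bits: p1=0, p2=1, p3=1

0101010


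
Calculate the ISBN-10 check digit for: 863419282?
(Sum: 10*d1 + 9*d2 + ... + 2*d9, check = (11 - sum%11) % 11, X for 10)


Weighted sum: 273
273 mod 11 = 9

Check digit: 2


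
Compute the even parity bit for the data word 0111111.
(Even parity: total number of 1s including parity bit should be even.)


Number of 1s in data: 6
Parity bit: 0

0


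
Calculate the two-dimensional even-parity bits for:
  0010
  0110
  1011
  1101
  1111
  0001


Row parities: 101101
Column parities: 1100

Row P: 101101, Col P: 1100, Corner: 0


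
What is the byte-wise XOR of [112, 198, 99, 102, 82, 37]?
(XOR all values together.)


XOR chain: 112 ^ 198 ^ 99 ^ 102 ^ 82 ^ 37 = 196

196


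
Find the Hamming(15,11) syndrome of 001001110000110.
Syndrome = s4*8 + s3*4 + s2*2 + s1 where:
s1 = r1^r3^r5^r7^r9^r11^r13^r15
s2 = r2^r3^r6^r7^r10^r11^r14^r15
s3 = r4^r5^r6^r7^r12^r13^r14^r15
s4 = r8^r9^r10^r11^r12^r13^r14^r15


s1=1, s2=0, s3=0, s4=1

Syndrome = 9 (error at position 9)


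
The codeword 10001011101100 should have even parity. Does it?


Number of 1s: 7

No, parity error (7 ones)


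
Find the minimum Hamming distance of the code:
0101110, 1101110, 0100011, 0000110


Comparing all pairs, minimum distance: 1
Can detect 0 errors, correct 0 errors

1


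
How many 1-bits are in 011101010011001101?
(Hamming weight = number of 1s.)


Counting 1s in 011101010011001101

10


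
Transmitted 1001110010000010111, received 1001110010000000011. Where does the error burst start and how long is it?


XOR: 0000000000000010100

Burst at position 14, length 3


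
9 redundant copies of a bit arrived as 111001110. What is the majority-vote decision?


Ones: 6 out of 9
Threshold: 5

1 (6/9 voted 1)


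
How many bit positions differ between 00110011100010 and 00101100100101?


XOR: 00011111000111
Count of 1s: 8

8


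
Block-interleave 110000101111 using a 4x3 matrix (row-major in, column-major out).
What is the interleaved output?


Matrix:
  110
  000
  101
  111
Read columns: 101110010011

101110010011


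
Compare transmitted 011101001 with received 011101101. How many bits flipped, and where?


XOR: 000000100

1 error(s) at position(s): 6
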